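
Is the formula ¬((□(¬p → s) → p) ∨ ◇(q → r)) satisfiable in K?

Yes, satisfiable

1. ¬((□(¬p → s) → p) ∨ ◇(q → r)), 0
2. ¬(□(¬p → s) → p), 0   [¬∨-rule on 1]
3. ¬◇(q → r), 0   [¬∨-rule on 1]
4. □(¬p → s), 0   [¬→-rule on 2]
5. ¬p, 0   [¬→-rule on 2]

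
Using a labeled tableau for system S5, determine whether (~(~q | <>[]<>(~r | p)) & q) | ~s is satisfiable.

1. (~(~q | <>[]<>(~r | p)) & q) | ~s, u
2. ~s, u
Accessibility: uRu

Satisfiable (open branch found)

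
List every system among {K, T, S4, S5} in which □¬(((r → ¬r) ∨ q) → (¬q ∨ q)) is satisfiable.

K

K-tableau for the formula:
1. □¬(((r → ¬r) ∨ q) → (¬q ∨ q)), u
Complete open branch: satisfiable in K.
T-tableau for the formula:
1. □¬(((r → ¬r) ∨ q) → (¬q ∨ q)), u
2. ¬(((r → ¬r) ∨ q) → (¬q ∨ q)), u
3. (r → ¬r) ∨ q, u
4. ¬(¬q ∨ q), u
5. q, u
6. ¬q, u
Accessibility: uRu
Branch closes: q and ¬q both at u.
Every branch closes (one shown): unsatisfiable in T, hence also in S4, S5 (every S4/S5-frame is a T-frame).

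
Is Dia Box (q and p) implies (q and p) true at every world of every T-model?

Not valid

Tableau for the negation not (Dia Box (q and p) implies (q and p)):
1. not (Dia Box (q and p) implies (q and p)), 0
2. Dia Box (q and p), 0   [neg-implies-rule on 1]
3. not (q and p), 0   [neg-implies-rule on 1]
4. not p, 0   [neg-and-rule on 3 (branches; this branch)]
5. Box (q and p), 1   [Dia-rule on 2: fresh world 1, 0R1]
6. q and p, 1   [Box-rule on 5 via 1R1]
7. q, 1   [and-rule on 6]
8. p, 1   [and-rule on 6]
Accessibility: 0R0, 0R1, 1R1
The negation has an open branch (countermodel exists).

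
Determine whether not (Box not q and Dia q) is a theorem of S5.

Tableau for the negation Box not q and Dia q:
1. Box not q and Dia q, u
2. Box not q, u
3. Dia q, u
4. not q, u
5. q, v
6. not q, v
Accessibility: uRu, uRv, vRu, vRv
Branch closes: q and not q both at v.
Every branch of the negation's tableau closes; the branch above is one of them.

Valid in S5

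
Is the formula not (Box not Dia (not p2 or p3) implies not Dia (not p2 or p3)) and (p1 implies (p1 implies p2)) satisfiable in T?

1. not (Box not Dia (not p2 or p3) implies not Dia (not p2 or p3)) and (p1 implies (p1 implies p2)), w0
2. not (Box not Dia (not p2 or p3) implies not Dia (not p2 or p3)), w0   [and-rule on 1]
3. p1 implies (p1 implies p2), w0   [and-rule on 1]
4. Box not Dia (not p2 or p3), w0   [neg-implies-rule on 2]
5. Dia (not p2 or p3), w0   [neg-implies-rule on 2]
6. not Dia (not p2 or p3), w0   [Box-rule on 4 via w0Rw0]
7. not (not p2 or p3), w0   [neg-Dia-rule on 6 via w0Rw0]
8. p2, w0   [neg-or-rule on 7]
9. not p3, w0   [neg-or-rule on 7]
10. p1 implies p2, w0   [implies-rule on 3 (branches; this branch)]
11. not p2 or p3, w1   [Dia-rule on 5: fresh world w1, w0Rw1]
12. not Dia (not p2 or p3), w1   [Box-rule on 4 via w0Rw1]
13. not (not p2 or p3), w1   [neg-Dia-rule on 6 via w0Rw1]
14. p2, w1   [neg-or-rule on 13]
15. not p3, w1   [neg-or-rule on 13]
16. p3, w1   [or-rule on 11 (branches; this branch)]
Accessibility: w0Rw0, w0Rw1, w1Rw1
Branch closes: p3 and not p3 both at w1.
(One branch shown.) All branches close.

No, unsatisfiable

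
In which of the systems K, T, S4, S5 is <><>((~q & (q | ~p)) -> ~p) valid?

T-tableau for the negation ~<><>((~q & (q | ~p)) -> ~p):
1. ~<><>((~q & (q | ~p)) -> ~p), u
2. ~<>((~q & (q | ~p)) -> ~p), u   [~<>-rule on 1 via uRu]
3. ~((~q & (q | ~p)) -> ~p), u   [~<>-rule on 2 via uRu]
4. ~q & (q | ~p), u   [~->-rule on 3]
5. p, u   [~->-rule on 3]
6. ~q, u   [&-rule on 4]
7. q | ~p, u   [&-rule on 4]
8. ~p, u   [|-rule on 7 (branches; this branch)]
Accessibility: uRu
Branch closes: p and ~p both at u.
Every branch closes (one shown): valid in T, hence also in S4, S5 (every theorem of T is a theorem of S4 and S5).
K-tableau for the negation ~<><>((~q & (q | ~p)) -> ~p):
1. ~<><>((~q & (q | ~p)) -> ~p), u
Complete open branch: countermodel on a K-frame, so not valid in K.

T, S4, S5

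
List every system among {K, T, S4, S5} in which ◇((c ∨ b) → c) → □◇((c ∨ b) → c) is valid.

S5

S4-tableau for the negation ¬(◇((c ∨ b) → c) → □◇((c ∨ b) → c)):
1. ¬(◇((c ∨ b) → c) → □◇((c ∨ b) → c)), w0
2. ◇((c ∨ b) → c), w0
3. ¬□◇((c ∨ b) → c), w0
4. (c ∨ b) → c, w1
5. c, w1
6. ¬◇((c ∨ b) → c), w2
7. ¬((c ∨ b) → c), w2
8. c ∨ b, w2
9. ¬c, w2
10. b, w2
Accessibility: w0Rw0, w0Rw1, w0Rw2, w1Rw1, w2Rw2
Complete open branch: countermodel on an S4-frame, so not valid in S4, nor in K, T (the same frame is also a K-frame and a T-frame).
S5-tableau for the negation ¬(◇((c ∨ b) → c) → □◇((c ∨ b) → c)):
1. ¬(◇((c ∨ b) → c) → □◇((c ∨ b) → c)), w0
2. ◇((c ∨ b) → c), w0
3. ¬□◇((c ∨ b) → c), w0
4. (c ∨ b) → c, w1
5. ¬(c ∨ b), w1
6. ¬c, w1
7. ¬b, w1
8. ¬◇((c ∨ b) → c), w2
9. ¬((c ∨ b) → c), w0
10. c ∨ b, w0
11. ¬c, w0
12. ¬((c ∨ b) → c), w1
13. c ∨ b, w1
14. ¬((c ∨ b) → c), w2
15. c ∨ b, w2
16. ¬c, w2
17. b, w0
18. b, w1
Accessibility: w0Rw0, w0Rw1, w0Rw2, w1Rw0, w1Rw1, w1Rw2, w2Rw0, w2Rw1, w2Rw2
Branch closes: b and ¬b both at w1.
Every branch closes (one shown): valid in S5.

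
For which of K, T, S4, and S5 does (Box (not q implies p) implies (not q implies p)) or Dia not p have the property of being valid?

T, S4, S5

T-tableau for the negation not ((Box (not q implies p) implies (not q implies p)) or Dia not p):
1. not ((Box (not q implies p) implies (not q implies p)) or Dia not p), w0
2. not (Box (not q implies p) implies (not q implies p)), w0
3. not Dia not p, w0
4. Box (not q implies p), w0
5. not (not q implies p), w0
6. not q, w0
7. not p, w0
8. p, w0
Accessibility: w0Rw0
Branch closes: p and not p both at w0.
Every branch closes (one shown): valid in T, hence also in S4, S5 (every theorem of T is a theorem of S4 and S5).
K-tableau for the negation not ((Box (not q implies p) implies (not q implies p)) or Dia not p):
1. not ((Box (not q implies p) implies (not q implies p)) or Dia not p), w0
2. not (Box (not q implies p) implies (not q implies p)), w0
3. not Dia not p, w0
4. Box (not q implies p), w0
5. not (not q implies p), w0
6. not q, w0
7. not p, w0
Complete open branch: countermodel on a K-frame, so not valid in K.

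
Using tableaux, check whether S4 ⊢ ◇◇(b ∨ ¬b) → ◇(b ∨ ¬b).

Tableau for the negation ¬(◇◇(b ∨ ¬b) → ◇(b ∨ ¬b)):
1. ¬(◇◇(b ∨ ¬b) → ◇(b ∨ ¬b)), 0
2. ◇◇(b ∨ ¬b), 0
3. ¬◇(b ∨ ¬b), 0
4. ¬(b ∨ ¬b), 0
5. ¬b, 0
6. b, 0
Accessibility: 0R0
Branch closes: b and ¬b both at 0.
Every branch of the negation's tableau closes; the branch above is one of them.

Valid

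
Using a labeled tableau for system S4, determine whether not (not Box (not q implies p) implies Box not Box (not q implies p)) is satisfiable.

1. not (not Box (not q implies p) implies Box not Box (not q implies p)), w0
2. not Box (not q implies p), w0
3. not Box not Box (not q implies p), w0
4. not (not q implies p), w1
5. not q, w1
6. not p, w1
7. Box (not q implies p), w2
8. not q implies p, w2
9. p, w2
Accessibility: w0Rw0, w0Rw1, w0Rw2, w1Rw1, w2Rw2

Satisfiable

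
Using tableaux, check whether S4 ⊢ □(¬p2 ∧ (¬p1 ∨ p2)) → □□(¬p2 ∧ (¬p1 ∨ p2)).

Valid

Tableau for the negation ¬(□(¬p2 ∧ (¬p1 ∨ p2)) → □□(¬p2 ∧ (¬p1 ∨ p2))):
1. ¬(□(¬p2 ∧ (¬p1 ∨ p2)) → □□(¬p2 ∧ (¬p1 ∨ p2))), u
2. □(¬p2 ∧ (¬p1 ∨ p2)), u
3. ¬□□(¬p2 ∧ (¬p1 ∨ p2)), u
4. ¬p2 ∧ (¬p1 ∨ p2), u
5. ¬p2, u
6. ¬p1 ∨ p2, u
7. ¬p1, u
8. ¬□(¬p2 ∧ (¬p1 ∨ p2)), v
9. ¬p2 ∧ (¬p1 ∨ p2), v
10. ¬p2, v
11. ¬p1 ∨ p2, v
12. ¬p1, v
13. ¬(¬p2 ∧ (¬p1 ∨ p2)), w
14. ¬p2 ∧ (¬p1 ∨ p2), w
15. ¬p2, w
16. ¬p1 ∨ p2, w
17. ¬(¬p1 ∨ p2), w
18. p1, w
19. p2, w
Accessibility: uRu, uRv, uRw, vRv, vRw, wRw
Branch closes: p2 and ¬p2 both at w.
Every branch of the negation's tableau closes; the branch above is one of them.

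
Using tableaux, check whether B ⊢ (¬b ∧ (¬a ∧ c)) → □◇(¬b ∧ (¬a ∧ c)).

Valid

Tableau for the negation ¬((¬b ∧ (¬a ∧ c)) → □◇(¬b ∧ (¬a ∧ c))):
1. ¬((¬b ∧ (¬a ∧ c)) → □◇(¬b ∧ (¬a ∧ c))), 0
2. ¬b ∧ (¬a ∧ c), 0
3. ¬□◇(¬b ∧ (¬a ∧ c)), 0
4. ¬b, 0
5. ¬a ∧ c, 0
6. ¬a, 0
7. c, 0
8. ¬◇(¬b ∧ (¬a ∧ c)), 1
9. ¬(¬b ∧ (¬a ∧ c)), 0
10. ¬(¬b ∧ (¬a ∧ c)), 1
11. ¬(¬a ∧ c), 0
12. ¬(¬a ∧ c), 1
13. ¬c, 0
Accessibility: 0R0, 0R1, 1R0, 1R1
Branch closes: c and ¬c both at 0.
All branches of the negation close; one closing branch shown above.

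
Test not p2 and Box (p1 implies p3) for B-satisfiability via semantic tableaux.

Satisfiable

1. not p2 and Box (p1 implies p3), u
2. not p2, u   [and-rule on 1]
3. Box (p1 implies p3), u   [and-rule on 1]
4. p1 implies p3, u   [Box-rule on 3 via uRu]
5. p3, u   [implies-rule on 4 (branches; this branch)]
Accessibility: uRu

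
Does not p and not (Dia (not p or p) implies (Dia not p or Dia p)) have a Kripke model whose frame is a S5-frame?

Unsatisfiable (every branch closes)

1. not p and not (Dia (not p or p) implies (Dia not p or Dia p)), 0
2. not p, 0
3. not (Dia (not p or p) implies (Dia not p or Dia p)), 0
4. Dia (not p or p), 0
5. not (Dia not p or Dia p), 0
6. not Dia not p, 0
7. not Dia p, 0
8. p, 0
Accessibility: 0R0
Branch closes: p and not p both at 0.
All branches of the tableau close; one closing branch shown above.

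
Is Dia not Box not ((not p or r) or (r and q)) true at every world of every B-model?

Tableau for the negation not Dia not Box not ((not p or r) or (r and q)):
1. not Dia not Box not ((not p or r) or (r and q)), u
2. Box not ((not p or r) or (r and q)), u
3. not ((not p or r) or (r and q)), u
4. not (not p or r), u
5. not (r and q), u
6. p, u
7. not r, u
8. not q, u
Accessibility: uRu
The negation has an open branch (countermodel exists).

Invalid (countermodel exists)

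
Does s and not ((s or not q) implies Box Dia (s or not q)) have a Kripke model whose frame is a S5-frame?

1. s and not ((s or not q) implies Box Dia (s or not q)), 0
2. s, 0   [and-rule on 1]
3. not ((s or not q) implies Box Dia (s or not q)), 0   [and-rule on 1]
4. s or not q, 0   [neg-implies-rule on 3]
5. not Box Dia (s or not q), 0   [neg-implies-rule on 3]
6. not q, 0   [or-rule on 4 (branches; this branch)]
7. not Dia (s or not q), 1   [neg-Box-rule on 5: fresh world 1, 0R1]
8. not (s or not q), 0   [neg-Dia-rule on 7 via 1R0]
9. not s, 0   [neg-or-rule on 8]
10. q, 0   [neg-or-rule on 8]
Accessibility: 0R0, 0R1, 1R0, 1R1
Branch closes: s and not s both at 0.
(One branch shown.) All branches close.

Unsatisfiable (every branch closes)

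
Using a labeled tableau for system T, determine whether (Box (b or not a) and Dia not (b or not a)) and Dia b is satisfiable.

1. (Box (b or not a) and Dia not (b or not a)) and Dia b, w0
2. Box (b or not a) and Dia not (b or not a), w0
3. Dia b, w0
4. Box (b or not a), w0
5. Dia not (b or not a), w0
6. b or not a, w0
7. not a, w0
8. b, w1
9. b or not a, w1
10. not a, w1
11. not (b or not a), w2
12. not b, w2
13. a, w2
14. b or not a, w2
15. not a, w2
Accessibility: w0Rw0, w0Rw1, w0Rw2, w1Rw1, w2Rw2
Branch closes: a and not a both at w2.
All branches of the tableau close; one closing branch shown above.

Unsatisfiable (every branch closes)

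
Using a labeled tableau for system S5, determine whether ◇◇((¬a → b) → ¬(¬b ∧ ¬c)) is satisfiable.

Yes, satisfiable

1. ◇◇((¬a → b) → ¬(¬b ∧ ¬c)), w0
2. ◇((¬a → b) → ¬(¬b ∧ ¬c)), w1
3. (¬a → b) → ¬(¬b ∧ ¬c), w2
4. ¬(¬b ∧ ¬c), w2
5. c, w2
Accessibility: w0Rw0, w0Rw1, w0Rw2, w1Rw0, w1Rw1, w1Rw2, w2Rw0, w2Rw1, w2Rw2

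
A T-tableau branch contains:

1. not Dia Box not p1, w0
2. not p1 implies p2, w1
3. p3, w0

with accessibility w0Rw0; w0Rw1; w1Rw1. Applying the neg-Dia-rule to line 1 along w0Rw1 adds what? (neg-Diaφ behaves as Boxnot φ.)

not Box not p1, w1

neg-Diaφ behaves as Boxnot φ: propagate the negated body to each accessible world.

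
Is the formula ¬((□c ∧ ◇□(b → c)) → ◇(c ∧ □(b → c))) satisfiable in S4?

1. ¬((□c ∧ ◇□(b → c)) → ◇(c ∧ □(b → c))), w0
2. □c ∧ ◇□(b → c), w0
3. ¬◇(c ∧ □(b → c)), w0
4. □c, w0
5. ◇□(b → c), w0
6. ¬(c ∧ □(b → c)), w0
7. c, w0
8. ¬□(b → c), w0
9. □(b → c), w1
10. ¬(c ∧ □(b → c)), w1
11. c, w1
12. b → c, w1
13. ¬□(b → c), w1
14. ¬(b → c), w2
15. b, w2
16. ¬c, w2
17. ¬(c ∧ □(b → c)), w2
18. c, w2
Accessibility: w0Rw0, w0Rw1, w0Rw2, w1Rw1, w2Rw2
Branch closes: c and ¬c both at w2.
All branches of the tableau close; one closing branch shown above.

Unsatisfiable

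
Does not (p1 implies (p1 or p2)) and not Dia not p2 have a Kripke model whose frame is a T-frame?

1. not (p1 implies (p1 or p2)) and not Dia not p2, w0
2. not (p1 implies (p1 or p2)), w0
3. not Dia not p2, w0
4. p1, w0
5. not (p1 or p2), w0
6. not p1, w0
7. not p2, w0
Accessibility: w0Rw0
Branch closes: p1 and not p1 both at w0.
Every branch closes; the branch above is one of them.

No, unsatisfiable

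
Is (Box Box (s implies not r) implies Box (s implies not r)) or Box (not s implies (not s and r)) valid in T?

Tableau for the negation not ((Box Box (s implies not r) implies Box (s implies not r)) or Box (not s implies (not s and r))):
1. not ((Box Box (s implies not r) implies Box (s implies not r)) or Box (not s implies (not s and r))), 0
2. not (Box Box (s implies not r) implies Box (s implies not r)), 0
3. not Box (not s implies (not s and r)), 0
4. Box Box (s implies not r), 0
5. not Box (s implies not r), 0
6. Box (s implies not r), 0
7. s implies not r, 0
8. not r, 0
9. not (not s implies (not s and r)), 1
10. not s, 1
11. not (not s and r), 1
12. Box (s implies not r), 1
13. s implies not r, 1
14. not r, 1
15. not (s implies not r), 2
16. s, 2
17. r, 2
18. Box (s implies not r), 2
19. s implies not r, 2
20. not r, 2
Accessibility: 0R0, 0R1, 0R2, 1R1, 2R2
Branch closes: r and not r both at 2.
All branches of the negation close; one closing branch shown above.

Valid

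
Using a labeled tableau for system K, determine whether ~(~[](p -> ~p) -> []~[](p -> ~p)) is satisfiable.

Satisfiable

1. ~(~[](p -> ~p) -> []~[](p -> ~p)), w0
2. ~[](p -> ~p), w0   [~->-rule on 1]
3. ~[]~[](p -> ~p), w0   [~->-rule on 1]
4. ~(p -> ~p), w1   [~[]-rule on 2: fresh world w1, w0Rw1]
5. p, w1   [~->-rule on 4]
6. [](p -> ~p), w2   [~[]-rule on 3: fresh world w2, w0Rw2]
Accessibility: w0Rw1, w0Rw2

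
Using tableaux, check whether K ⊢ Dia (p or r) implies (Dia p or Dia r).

Tableau for the negation not (Dia (p or r) implies (Dia p or Dia r)):
1. not (Dia (p or r) implies (Dia p or Dia r)), 0
2. Dia (p or r), 0
3. not (Dia p or Dia r), 0
4. not Dia p, 0
5. not Dia r, 0
6. p or r, 1
7. not p, 1
8. not r, 1
9. r, 1
Accessibility: 0R1
Branch closes: r and not r both at 1.
All branches of the negation close; one closing branch shown above.

Valid in K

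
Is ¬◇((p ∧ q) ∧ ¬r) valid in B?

Tableau for the negation ◇((p ∧ q) ∧ ¬r):
1. ◇((p ∧ q) ∧ ¬r), w0
2. (p ∧ q) ∧ ¬r, w1
3. p ∧ q, w1
4. ¬r, w1
5. p, w1
6. q, w1
Accessibility: w0Rw0, w0Rw1, w1Rw0, w1Rw1
The negation has an open branch (countermodel exists).

Invalid (countermodel exists)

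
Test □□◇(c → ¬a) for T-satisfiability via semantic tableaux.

Satisfiable

1. □□◇(c → ¬a), u
2. □◇(c → ¬a), u
3. ◇(c → ¬a), u
4. c → ¬a, v
5. □◇(c → ¬a), v
6. ◇(c → ¬a), v
7. ¬a, v
8. c → ¬a, w
9. ◇(c → ¬a), w
10. ¬a, w
11. c → ¬a, x
12. ¬a, x
Accessibility: uRu, uRv, vRv, vRw, wRw, wRx, xRx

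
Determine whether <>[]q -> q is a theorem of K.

Not valid

Tableau for the negation ~(<>[]q -> q):
1. ~(<>[]q -> q), u
2. <>[]q, u
3. ~q, u
4. []q, v
Accessibility: uRv
The negation has an open branch (countermodel exists).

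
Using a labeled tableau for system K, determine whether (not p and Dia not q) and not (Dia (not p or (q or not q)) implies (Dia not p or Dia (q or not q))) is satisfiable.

No, unsatisfiable

1. (not p and Dia not q) and not (Dia (not p or (q or not q)) implies (Dia not p or Dia (q or not q))), w0
2. not p and Dia not q, w0
3. not (Dia (not p or (q or not q)) implies (Dia not p or Dia (q or not q))), w0
4. not p, w0
5. Dia not q, w0
6. Dia (not p or (q or not q)), w0
7. not (Dia not p or Dia (q or not q)), w0
8. not Dia not p, w0
9. not Dia (q or not q), w0
10. not q, w1
11. p, w1
12. not (q or not q), w1
13. q, w1
Accessibility: w0Rw1
Branch closes: q and not q both at w1.
Every branch closes; the branch above is one of them.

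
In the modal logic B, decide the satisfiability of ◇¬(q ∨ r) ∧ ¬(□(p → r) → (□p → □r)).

Unsatisfiable (every branch closes)

1. ◇¬(q ∨ r) ∧ ¬(□(p → r) → (□p → □r)), u
2. ◇¬(q ∨ r), u
3. ¬(□(p → r) → (□p → □r)), u
4. □(p → r), u
5. ¬(□p → □r), u
6. □p, u
7. ¬□r, u
8. p → r, u
9. p, u
10. r, u
11. ¬(q ∨ r), v
12. ¬q, v
13. ¬r, v
14. p → r, v
15. p, v
16. r, v
Accessibility: uRu, uRv, vRu, vRv
Branch closes: r and ¬r both at v.
All branches of the tableau close; one closing branch shown above.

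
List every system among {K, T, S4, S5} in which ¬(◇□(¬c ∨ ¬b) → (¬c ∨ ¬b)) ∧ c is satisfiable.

K, T, S4

S5-tableau for the formula:
1. ¬(◇□(¬c ∨ ¬b) → (¬c ∨ ¬b)) ∧ c, 0
2. ¬(◇□(¬c ∨ ¬b) → (¬c ∨ ¬b)), 0   [∧-rule on 1]
3. c, 0   [∧-rule on 1]
4. ◇□(¬c ∨ ¬b), 0   [¬→-rule on 2]
5. ¬(¬c ∨ ¬b), 0   [¬→-rule on 2]
6. b, 0   [¬∨-rule on 5]
7. □(¬c ∨ ¬b), 1   [◇-rule on 4: fresh world 1, 0R1]
8. ¬c ∨ ¬b, 0   [□-rule on 7 via 1R0]
9. ¬c ∨ ¬b, 1   [□-rule on 7 via 1R1]
10. ¬b, 0   [∨-rule on 8 (branches; this branch)]
Accessibility: 0R0, 0R1, 1R0, 1R1
Branch closes: b and ¬b both at 0.
Every branch closes (one shown): unsatisfiable in S5.
S4-tableau for the formula:
1. ¬(◇□(¬c ∨ ¬b) → (¬c ∨ ¬b)) ∧ c, 0
2. ¬(◇□(¬c ∨ ¬b) → (¬c ∨ ¬b)), 0   [∧-rule on 1]
3. c, 0   [∧-rule on 1]
4. ◇□(¬c ∨ ¬b), 0   [¬→-rule on 2]
5. ¬(¬c ∨ ¬b), 0   [¬→-rule on 2]
6. b, 0   [¬∨-rule on 5]
7. □(¬c ∨ ¬b), 1   [◇-rule on 4: fresh world 1, 0R1]
8. ¬c ∨ ¬b, 1   [□-rule on 7 via 1R1]
9. ¬b, 1   [∨-rule on 8 (branches; this branch)]
Accessibility: 0R0, 0R1, 1R1
Complete open branch: satisfiable in S4, hence also in K, T (this S4-model is also a K-model and a T-model).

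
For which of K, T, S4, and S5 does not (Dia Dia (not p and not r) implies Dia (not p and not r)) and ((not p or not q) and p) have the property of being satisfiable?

K, T

S4-tableau for the formula:
1. not (Dia Dia (not p and not r) implies Dia (not p and not r)) and ((not p or not q) and p), u
2. not (Dia Dia (not p and not r) implies Dia (not p and not r)), u
3. (not p or not q) and p, u
4. Dia Dia (not p and not r), u
5. not Dia (not p and not r), u
6. not p or not q, u
7. p, u
8. not (not p and not r), u
9. not q, u
10. r, u
11. Dia (not p and not r), v
12. not (not p and not r), v
13. r, v
14. not p and not r, w
15. not p, w
16. not r, w
17. not (not p and not r), w
18. r, w
Accessibility: uRu, uRv, uRw, vRv, vRw, wRw
Branch closes: r and not r both at w.
Every branch closes (one shown): unsatisfiable in S4, hence also in S5 (every S5-frame is an S4-frame).
T-tableau for the formula:
1. not (Dia Dia (not p and not r) implies Dia (not p and not r)) and ((not p or not q) and p), u
2. not (Dia Dia (not p and not r) implies Dia (not p and not r)), u
3. (not p or not q) and p, u
4. Dia Dia (not p and not r), u
5. not Dia (not p and not r), u
6. not p or not q, u
7. p, u
8. not (not p and not r), u
9. not q, u
10. r, u
11. Dia (not p and not r), v
12. not (not p and not r), v
13. r, v
14. not p and not r, w
15. not p, w
16. not r, w
Accessibility: uRu, uRv, vRv, vRw, wRw
Complete open branch: satisfiable in T, hence also in K (this T-model is also a K-model).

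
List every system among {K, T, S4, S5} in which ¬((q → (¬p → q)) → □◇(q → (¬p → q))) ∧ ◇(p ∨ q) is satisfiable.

K

K-tableau for the formula:
1. ¬((q → (¬p → q)) → □◇(q → (¬p → q))) ∧ ◇(p ∨ q), w0
2. ¬((q → (¬p → q)) → □◇(q → (¬p → q))), w0   [∧-rule on 1]
3. ◇(p ∨ q), w0   [∧-rule on 1]
4. q → (¬p → q), w0   [¬→-rule on 2]
5. ¬□◇(q → (¬p → q)), w0   [¬→-rule on 2]
6. ¬p → q, w0   [→-rule on 4 (branches; this branch)]
7. q, w0   [→-rule on 6 (branches; this branch)]
8. p ∨ q, w1   [◇-rule on 3: fresh world w1, w0Rw1]
9. q, w1   [∨-rule on 8 (branches; this branch)]
10. ¬◇(q → (¬p → q)), w2   [¬□-rule on 5: fresh world w2, w0Rw2]
Accessibility: w0Rw1, w0Rw2
Complete open branch: satisfiable in K.
T-tableau for the formula:
1. ¬((q → (¬p → q)) → □◇(q → (¬p → q))) ∧ ◇(p ∨ q), w0
2. ¬((q → (¬p → q)) → □◇(q → (¬p → q))), w0   [∧-rule on 1]
3. ◇(p ∨ q), w0   [∧-rule on 1]
4. q → (¬p → q), w0   [¬→-rule on 2]
5. ¬□◇(q → (¬p → q)), w0   [¬→-rule on 2]
6. ¬p → q, w0   [→-rule on 4 (branches; this branch)]
7. q, w0   [→-rule on 6 (branches; this branch)]
8. p ∨ q, w1   [◇-rule on 3: fresh world w1, w0Rw1]
9. q, w1   [∨-rule on 8 (branches; this branch)]
10. ¬◇(q → (¬p → q)), w2   [¬□-rule on 5: fresh world w2, w0Rw2]
11. ¬(q → (¬p → q)), w2   [¬◇-rule on 10 via w2Rw2]
12. q, w2   [¬→-rule on 11]
13. ¬(¬p → q), w2   [¬→-rule on 11]
14. ¬p, w2   [¬→-rule on 13]
15. ¬q, w2   [¬→-rule on 13]
Accessibility: w0Rw0, w0Rw1, w0Rw2, w1Rw1, w2Rw2
Branch closes: q and ¬q both at w2.
Every branch closes (one shown): unsatisfiable in T, hence also in S4, S5 (every S4/S5-frame is a T-frame).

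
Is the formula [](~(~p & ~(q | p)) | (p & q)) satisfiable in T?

1. [](~(~p & ~(q | p)) | (p & q)), u
2. ~(~p & ~(q | p)) | (p & q), u
3. p & q, u
4. p, u
5. q, u
Accessibility: uRu

Satisfiable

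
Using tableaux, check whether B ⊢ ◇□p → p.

Yes, valid

Tableau for the negation ¬(◇□p → p):
1. ¬(◇□p → p), w0
2. ◇□p, w0   [¬→-rule on 1]
3. ¬p, w0   [¬→-rule on 1]
4. □p, w1   [◇-rule on 2: fresh world w1, w0Rw1]
5. p, w0   [□-rule on 4 via w1Rw0]
Accessibility: w0Rw0, w0Rw1, w1Rw0, w1Rw1
Branch closes: p and ¬p both at w0.
All branches of the negation close; one closing branch shown above.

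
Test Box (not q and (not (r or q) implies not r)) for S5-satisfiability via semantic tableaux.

Satisfiable

1. Box (not q and (not (r or q) implies not r)), w0
2. not q and (not (r or q) implies not r), w0   [Box-rule on 1 via w0Rw0]
3. not q, w0   [and-rule on 2]
4. not (r or q) implies not r, w0   [and-rule on 2]
5. not r, w0   [implies-rule on 4 (branches; this branch)]
Accessibility: w0Rw0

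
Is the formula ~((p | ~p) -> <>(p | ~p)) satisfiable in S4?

1. ~((p | ~p) -> <>(p | ~p)), u
2. p | ~p, u
3. ~<>(p | ~p), u
4. ~(p | ~p), u
5. ~p, u
6. p, u
Accessibility: uRu
Branch closes: p and ~p both at u.
Every branch closes; the branch above is one of them.

Unsatisfiable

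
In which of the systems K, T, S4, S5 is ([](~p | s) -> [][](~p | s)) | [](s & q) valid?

S4-tableau for the negation ~(([](~p | s) -> [][](~p | s)) | [](s & q)):
1. ~(([](~p | s) -> [][](~p | s)) | [](s & q)), w0
2. ~([](~p | s) -> [][](~p | s)), w0
3. ~[](s & q), w0
4. [](~p | s), w0
5. ~[][](~p | s), w0
6. ~p | s, w0
7. s, w0
8. ~(s & q), w1
9. ~p | s, w1
10. ~q, w1
11. s, w1
12. ~[](~p | s), w2
13. ~p | s, w2
14. s, w2
15. ~(~p | s), w3
16. p, w3
17. ~s, w3
18. ~p | s, w3
19. s, w3
Accessibility: w0Rw0, w0Rw1, w0Rw2, w0Rw3, w1Rw1, w2Rw2, w2Rw3, w3Rw3
Branch closes: s and ~s both at w3.
Every branch closes (one shown): valid in S4, hence also in S5 (every theorem of S4 is a theorem of S5).
T-tableau for the negation ~(([](~p | s) -> [][](~p | s)) | [](s & q)):
1. ~(([](~p | s) -> [][](~p | s)) | [](s & q)), w0
2. ~([](~p | s) -> [][](~p | s)), w0
3. ~[](s & q), w0
4. [](~p | s), w0
5. ~[][](~p | s), w0
6. ~p | s, w0
7. s, w0
8. ~(s & q), w1
9. ~p | s, w1
10. ~q, w1
11. s, w1
12. ~[](~p | s), w2
13. ~p | s, w2
14. s, w2
15. ~(~p | s), w3
16. p, w3
17. ~s, w3
Accessibility: w0Rw0, w0Rw1, w0Rw2, w1Rw1, w2Rw2, w2Rw3, w3Rw3
Complete open branch: countermodel on a T-frame, so not valid in T, nor in K (the same frame is also a K-frame).

S4, S5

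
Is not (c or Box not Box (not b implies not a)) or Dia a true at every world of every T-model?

Tableau for the negation not (not (c or Box not Box (not b implies not a)) or Dia a):
1. not (not (c or Box not Box (not b implies not a)) or Dia a), 0
2. c or Box not Box (not b implies not a), 0
3. not Dia a, 0
4. not a, 0
5. c, 0
Accessibility: 0R0
The negation has an open branch (countermodel exists).

No, not valid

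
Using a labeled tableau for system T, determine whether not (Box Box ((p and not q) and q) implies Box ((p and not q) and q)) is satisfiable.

Unsatisfiable

1. not (Box Box ((p and not q) and q) implies Box ((p and not q) and q)), u
2. Box Box ((p and not q) and q), u
3. not Box ((p and not q) and q), u
4. Box ((p and not q) and q), u
5. (p and not q) and q, u
6. p and not q, u
7. q, u
8. p, u
9. not q, u
Accessibility: uRu
Branch closes: q and not q both at u.
(One branch shown.) All branches close.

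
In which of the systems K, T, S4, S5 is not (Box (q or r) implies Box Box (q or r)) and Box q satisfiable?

S4-tableau for the formula:
1. not (Box (q or r) implies Box Box (q or r)) and Box q, w0
2. not (Box (q or r) implies Box Box (q or r)), w0
3. Box q, w0
4. Box (q or r), w0
5. not Box Box (q or r), w0
6. q, w0
7. q or r, w0
8. r, w0
9. not Box (q or r), w1
10. q, w1
11. q or r, w1
12. r, w1
13. not (q or r), w2
14. not q, w2
15. not r, w2
16. q, w2
Accessibility: w0Rw0, w0Rw1, w0Rw2, w1Rw1, w1Rw2, w2Rw2
Branch closes: q and not q both at w2.
Every branch closes (one shown): unsatisfiable in S4, hence also in S5 (every S5-frame is an S4-frame).
T-tableau for the formula:
1. not (Box (q or r) implies Box Box (q or r)) and Box q, w0
2. not (Box (q or r) implies Box Box (q or r)), w0
3. Box q, w0
4. Box (q or r), w0
5. not Box Box (q or r), w0
6. q, w0
7. q or r, w0
8. r, w0
9. not Box (q or r), w1
10. q, w1
11. q or r, w1
12. r, w1
13. not (q or r), w2
14. not q, w2
15. not r, w2
Accessibility: w0Rw0, w0Rw1, w1Rw1, w1Rw2, w2Rw2
Complete open branch: satisfiable in T, hence also in K (this T-model is also a K-model).

K, T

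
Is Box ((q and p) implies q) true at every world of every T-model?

Tableau for the negation not Box ((q and p) implies q):
1. not Box ((q and p) implies q), w0
2. not ((q and p) implies q), w1
3. q and p, w1
4. not q, w1
5. q, w1
6. p, w1
Accessibility: w0Rw0, w0Rw1, w1Rw1
Branch closes: q and not q both at w1.
Every branch of the negation's tableau closes; the branch above is one of them.

Valid in T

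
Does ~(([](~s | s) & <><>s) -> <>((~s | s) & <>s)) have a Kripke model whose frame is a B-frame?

1. ~(([](~s | s) & <><>s) -> <>((~s | s) & <>s)), u
2. [](~s | s) & <><>s, u   [~->-rule on 1]
3. ~<>((~s | s) & <>s), u   [~->-rule on 1]
4. [](~s | s), u   [&-rule on 2]
5. <><>s, u   [&-rule on 2]
6. ~((~s | s) & <>s), u   [~<>-rule on 3 via uRu]
7. ~s | s, u   [[]-rule on 4 via uRu]
8. ~<>s, u   [~&-rule on 6 (branches; this branch)]
9. ~s, u   [~<>-rule on 8 via uRu]
10. <>s, v   [<>-rule on 5: fresh world v, uRv]
11. ~((~s | s) & <>s), v   [~<>-rule on 3 via uRv]
12. ~s | s, v   [[]-rule on 4 via uRv]
13. ~s, v   [~<>-rule on 8 via uRv]
14. ~<>s, v   [~&-rule on 11 (branches; this branch)]
15. s, w   [<>-rule on 10: fresh world w, vRw]
16. ~s, w   [~<>-rule on 14 via vRw]
Accessibility: uRu, uRv, vRu, vRv, vRw, wRv, wRw
Branch closes: s and ~s both at w.
(One branch shown.) All branches close.

Unsatisfiable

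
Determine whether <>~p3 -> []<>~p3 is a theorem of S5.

Tableau for the negation ~(<>~p3 -> []<>~p3):
1. ~(<>~p3 -> []<>~p3), u
2. <>~p3, u
3. ~[]<>~p3, u
4. ~p3, v
5. ~<>~p3, w
6. p3, u
7. p3, v
Accessibility: uRu, uRv, uRw, vRu, vRv, vRw, wRu, wRv, wRw
Branch closes: p3 and ~p3 both at v.
All branches of the negation close; one closing branch shown above.

Yes, valid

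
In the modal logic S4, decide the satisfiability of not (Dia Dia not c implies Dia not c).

1. not (Dia Dia not c implies Dia not c), w0
2. Dia Dia not c, w0
3. not Dia not c, w0
4. c, w0
5. Dia not c, w1
6. c, w1
7. not c, w2
8. c, w2
Accessibility: w0Rw0, w0Rw1, w0Rw2, w1Rw1, w1Rw2, w2Rw2
Branch closes: c and not c both at w2.
All branches of the tableau close; one closing branch shown above.

No, unsatisfiable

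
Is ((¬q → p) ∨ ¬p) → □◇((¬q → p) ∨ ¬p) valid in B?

Valid

Tableau for the negation ¬(((¬q → p) ∨ ¬p) → □◇((¬q → p) ∨ ¬p)):
1. ¬(((¬q → p) ∨ ¬p) → □◇((¬q → p) ∨ ¬p)), u
2. (¬q → p) ∨ ¬p, u
3. ¬□◇((¬q → p) ∨ ¬p), u
4. ¬q → p, u
5. p, u
6. ¬◇((¬q → p) ∨ ¬p), v
7. ¬((¬q → p) ∨ ¬p), u
8. ¬(¬q → p), u
9. ¬q, u
10. ¬p, u
Accessibility: uRu, uRv, vRu, vRv
Branch closes: p and ¬p both at u.
Every branch of the negation's tableau closes; the branch above is one of them.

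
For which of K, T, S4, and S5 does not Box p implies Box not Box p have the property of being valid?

S4-tableau for the negation not (not Box p implies Box not Box p):
1. not (not Box p implies Box not Box p), 0
2. not Box p, 0
3. not Box not Box p, 0
4. not p, 1
5. Box p, 2
6. p, 2
Accessibility: 0R0, 0R1, 0R2, 1R1, 2R2
Complete open branch: countermodel on an S4-frame, so not valid in S4, nor in K, T (the same frame is also a K-frame and a T-frame).
S5-tableau for the negation not (not Box p implies Box not Box p):
1. not (not Box p implies Box not Box p), 0
2. not Box p, 0
3. not Box not Box p, 0
4. not p, 1
5. Box p, 2
6. p, 0
7. p, 1
Accessibility: 0R0, 0R1, 0R2, 1R0, 1R1, 1R2, 2R0, 2R1, 2R2
Branch closes: p and not p both at 1.
Every branch closes (one shown): valid in S5.

S5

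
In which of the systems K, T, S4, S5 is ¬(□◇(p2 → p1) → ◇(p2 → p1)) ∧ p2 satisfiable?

K

K-tableau for the formula:
1. ¬(□◇(p2 → p1) → ◇(p2 → p1)) ∧ p2, w0
2. ¬(□◇(p2 → p1) → ◇(p2 → p1)), w0
3. p2, w0
4. □◇(p2 → p1), w0
5. ¬◇(p2 → p1), w0
Complete open branch: satisfiable in K.
T-tableau for the formula:
1. ¬(□◇(p2 → p1) → ◇(p2 → p1)) ∧ p2, w0
2. ¬(□◇(p2 → p1) → ◇(p2 → p1)), w0
3. p2, w0
4. □◇(p2 → p1), w0
5. ¬◇(p2 → p1), w0
6. ◇(p2 → p1), w0
7. ¬(p2 → p1), w0
8. ¬p1, w0
9. p2 → p1, w1
10. ◇(p2 → p1), w1
11. ¬(p2 → p1), w1
12. p2, w1
13. ¬p1, w1
14. p1, w1
Accessibility: w0Rw0, w0Rw1, w1Rw1
Branch closes: p1 and ¬p1 both at w1.
Every branch closes (one shown): unsatisfiable in T, hence also in S4, S5 (every S4/S5-frame is a T-frame).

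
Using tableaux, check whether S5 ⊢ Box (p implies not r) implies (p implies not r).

Valid in S5

Tableau for the negation not (Box (p implies not r) implies (p implies not r)):
1. not (Box (p implies not r) implies (p implies not r)), w0
2. Box (p implies not r), w0
3. not (p implies not r), w0
4. p, w0
5. r, w0
6. p implies not r, w0
7. not r, w0
Accessibility: w0Rw0
Branch closes: r and not r both at w0.
Every branch of the negation's tableau closes; the branch above is one of them.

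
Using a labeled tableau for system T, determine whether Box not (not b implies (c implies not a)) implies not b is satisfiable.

Satisfiable

1. Box not (not b implies (c implies not a)) implies not b, w0
2. not b, w0
Accessibility: w0Rw0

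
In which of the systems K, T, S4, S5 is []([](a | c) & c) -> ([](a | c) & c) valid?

T-tableau for the negation ~([]([](a | c) & c) -> ([](a | c) & c)):
1. ~([]([](a | c) & c) -> ([](a | c) & c)), 0
2. []([](a | c) & c), 0   [~->-rule on 1]
3. ~([](a | c) & c), 0   [~->-rule on 1]
4. [](a | c) & c, 0   [[]-rule on 2 via 0R0]
5. [](a | c), 0   [&-rule on 4]
6. c, 0   [&-rule on 4]
7. a | c, 0   [[]-rule on 5 via 0R0]
8. ~[](a | c), 0   [~&-rule on 3 (branches; this branch)]
9. ~(a | c), 1   [~[]-rule on 8: fresh world 1, 0R1]
10. ~a, 1   [~|-rule on 9]
11. ~c, 1   [~|-rule on 9]
12. [](a | c) & c, 1   [[]-rule on 2 via 0R1]
13. [](a | c), 1   [&-rule on 12]
14. c, 1   [&-rule on 12]
Accessibility: 0R0, 0R1, 1R1
Branch closes: c and ~c both at 1.
Every branch closes (one shown): valid in T, hence also in S4, S5 (every theorem of T is a theorem of S4 and S5).
K-tableau for the negation ~([]([](a | c) & c) -> ([](a | c) & c)):
1. ~([]([](a | c) & c) -> ([](a | c) & c)), 0
2. []([](a | c) & c), 0   [~->-rule on 1]
3. ~([](a | c) & c), 0   [~->-rule on 1]
4. ~c, 0   [~&-rule on 3 (branches; this branch)]
Complete open branch: countermodel on a K-frame, so not valid in K.

T, S4, S5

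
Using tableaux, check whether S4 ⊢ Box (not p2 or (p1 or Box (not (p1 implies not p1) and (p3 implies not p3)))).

Tableau for the negation not Box (not p2 or (p1 or Box (not (p1 implies not p1) and (p3 implies not p3)))):
1. not Box (not p2 or (p1 or Box (not (p1 implies not p1) and (p3 implies not p3)))), u
2. not (not p2 or (p1 or Box (not (p1 implies not p1) and (p3 implies not p3)))), v
3. p2, v
4. not (p1 or Box (not (p1 implies not p1) and (p3 implies not p3))), v
5. not p1, v
6. not Box (not (p1 implies not p1) and (p3 implies not p3)), v
7. not (not (p1 implies not p1) and (p3 implies not p3)), w
8. not (p3 implies not p3), w
9. p3, w
Accessibility: uRu, uRv, uRw, vRv, vRw, wRw
The negation has an open branch (countermodel exists).

No, not valid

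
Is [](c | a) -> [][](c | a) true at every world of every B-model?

Not valid

Tableau for the negation ~([](c | a) -> [][](c | a)):
1. ~([](c | a) -> [][](c | a)), 0
2. [](c | a), 0
3. ~[][](c | a), 0
4. c | a, 0
5. a, 0
6. ~[](c | a), 1
7. c | a, 1
8. a, 1
9. ~(c | a), 2
10. ~c, 2
11. ~a, 2
Accessibility: 0R0, 0R1, 1R0, 1R1, 1R2, 2R1, 2R2
The negation has an open branch (countermodel exists).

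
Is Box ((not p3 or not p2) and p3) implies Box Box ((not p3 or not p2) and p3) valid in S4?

Tableau for the negation not (Box ((not p3 or not p2) and p3) implies Box Box ((not p3 or not p2) and p3)):
1. not (Box ((not p3 or not p2) and p3) implies Box Box ((not p3 or not p2) and p3)), w0
2. Box ((not p3 or not p2) and p3), w0
3. not Box Box ((not p3 or not p2) and p3), w0
4. (not p3 or not p2) and p3, w0
5. not p3 or not p2, w0
6. p3, w0
7. not p2, w0
8. not Box ((not p3 or not p2) and p3), w1
9. (not p3 or not p2) and p3, w1
10. not p3 or not p2, w1
11. p3, w1
12. not p2, w1
13. not ((not p3 or not p2) and p3), w2
14. (not p3 or not p2) and p3, w2
15. not p3 or not p2, w2
16. p3, w2
17. not (not p3 or not p2), w2
18. p2, w2
19. not p2, w2
Accessibility: w0Rw0, w0Rw1, w0Rw2, w1Rw1, w1Rw2, w2Rw2
Branch closes: p2 and not p2 both at w2.
All branches of the negation close; one closing branch shown above.

Yes, valid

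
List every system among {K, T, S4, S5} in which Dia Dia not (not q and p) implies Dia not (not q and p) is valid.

S4, S5

T-tableau for the negation not (Dia Dia not (not q and p) implies Dia not (not q and p)):
1. not (Dia Dia not (not q and p) implies Dia not (not q and p)), u
2. Dia Dia not (not q and p), u   [neg-implies-rule on 1]
3. not Dia not (not q and p), u   [neg-implies-rule on 1]
4. not q and p, u   [neg-Dia-rule on 3 via uRu]
5. not q, u   [and-rule on 4]
6. p, u   [and-rule on 4]
7. Dia not (not q and p), v   [Dia-rule on 2: fresh world v, uRv]
8. not q and p, v   [neg-Dia-rule on 3 via uRv]
9. not q, v   [and-rule on 8]
10. p, v   [and-rule on 8]
11. not (not q and p), w   [Dia-rule on 7: fresh world w, vRw]
12. not p, w   [neg-and-rule on 11 (branches; this branch)]
Accessibility: uRu, uRv, vRv, vRw, wRw
Complete open branch: countermodel on a T-frame, so not valid in T, nor in K (the same frame is also a K-frame).
S4-tableau for the negation not (Dia Dia not (not q and p) implies Dia not (not q and p)):
1. not (Dia Dia not (not q and p) implies Dia not (not q and p)), u
2. Dia Dia not (not q and p), u   [neg-implies-rule on 1]
3. not Dia not (not q and p), u   [neg-implies-rule on 1]
4. not q and p, u   [neg-Dia-rule on 3 via uRu]
5. not q, u   [and-rule on 4]
6. p, u   [and-rule on 4]
7. Dia not (not q and p), v   [Dia-rule on 2: fresh world v, uRv]
8. not q and p, v   [neg-Dia-rule on 3 via uRv]
9. not q, v   [and-rule on 8]
10. p, v   [and-rule on 8]
11. not (not q and p), w   [Dia-rule on 7: fresh world w, vRw]
12. not q and p, w   [neg-Dia-rule on 3 via uRw]
13. not q, w   [and-rule on 12]
14. p, w   [and-rule on 12]
15. not p, w   [neg-and-rule on 11 (branches; this branch)]
Accessibility: uRu, uRv, uRw, vRv, vRw, wRw
Branch closes: p and not p both at w.
Every branch closes (one shown): valid in S4, hence also in S5 (every theorem of S4 is a theorem of S5).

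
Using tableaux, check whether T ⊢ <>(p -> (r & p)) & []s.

Tableau for the negation ~(<>(p -> (r & p)) & []s):
1. ~(<>(p -> (r & p)) & []s), u
2. ~[]s, u   [~&-rule on 1 (branches; this branch)]
3. ~s, v   [~[]-rule on 2: fresh world v, uRv]
Accessibility: uRu, uRv, vRv
The negation has an open branch (countermodel exists).

Not valid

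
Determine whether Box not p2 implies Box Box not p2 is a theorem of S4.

Yes, valid

Tableau for the negation not (Box not p2 implies Box Box not p2):
1. not (Box not p2 implies Box Box not p2), u
2. Box not p2, u   [neg-implies-rule on 1]
3. not Box Box not p2, u   [neg-implies-rule on 1]
4. not p2, u   [Box-rule on 2 via uRu]
5. not Box not p2, v   [neg-Box-rule on 3: fresh world v, uRv]
6. not p2, v   [Box-rule on 2 via uRv]
7. p2, w   [neg-Box-rule on 5: fresh world w, vRw]
8. not p2, w   [Box-rule on 2 via uRw]
Accessibility: uRu, uRv, uRw, vRv, vRw, wRw
Branch closes: p2 and not p2 both at w.
All branches of the negation close; one closing branch shown above.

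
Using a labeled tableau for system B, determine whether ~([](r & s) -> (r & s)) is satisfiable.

1. ~([](r & s) -> (r & s)), w0
2. [](r & s), w0
3. ~(r & s), w0
4. r & s, w0
5. r, w0
6. s, w0
7. ~s, w0
Accessibility: w0Rw0
Branch closes: s and ~s both at w0.
(One branch shown.) All branches close.

Unsatisfiable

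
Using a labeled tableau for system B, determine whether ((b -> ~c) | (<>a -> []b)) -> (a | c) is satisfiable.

Yes, satisfiable

1. ((b -> ~c) | (<>a -> []b)) -> (a | c), 0
2. a | c, 0
3. c, 0
Accessibility: 0R0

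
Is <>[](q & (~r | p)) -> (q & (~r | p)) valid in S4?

Invalid (countermodel exists)

Tableau for the negation ~(<>[](q & (~r | p)) -> (q & (~r | p))):
1. ~(<>[](q & (~r | p)) -> (q & (~r | p))), u
2. <>[](q & (~r | p)), u
3. ~(q & (~r | p)), u
4. ~(~r | p), u
5. r, u
6. ~p, u
7. [](q & (~r | p)), v
8. q & (~r | p), v
9. q, v
10. ~r | p, v
11. p, v
Accessibility: uRu, uRv, vRv
The negation has an open branch (countermodel exists).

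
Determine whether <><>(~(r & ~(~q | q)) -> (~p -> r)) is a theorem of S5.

Invalid (countermodel exists)

Tableau for the negation ~<><>(~(r & ~(~q | q)) -> (~p -> r)):
1. ~<><>(~(r & ~(~q | q)) -> (~p -> r)), u
2. ~<>(~(r & ~(~q | q)) -> (~p -> r)), u   [~<>-rule on 1 via uRu]
3. ~(~(r & ~(~q | q)) -> (~p -> r)), u   [~<>-rule on 2 via uRu]
4. ~(r & ~(~q | q)), u   [~->-rule on 3]
5. ~(~p -> r), u   [~->-rule on 3]
6. ~p, u   [~->-rule on 5]
7. ~r, u   [~->-rule on 5]
8. ~q | q, u   [~&-rule on 4 (branches; this branch)]
9. q, u   [|-rule on 8 (branches; this branch)]
Accessibility: uRu
The negation has an open branch (countermodel exists).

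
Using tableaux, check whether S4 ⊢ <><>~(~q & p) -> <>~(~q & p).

Tableau for the negation ~(<><>~(~q & p) -> <>~(~q & p)):
1. ~(<><>~(~q & p) -> <>~(~q & p)), 0
2. <><>~(~q & p), 0   [~->-rule on 1]
3. ~<>~(~q & p), 0   [~->-rule on 1]
4. ~q & p, 0   [~<>-rule on 3 via 0R0]
5. ~q, 0   [&-rule on 4]
6. p, 0   [&-rule on 4]
7. <>~(~q & p), 1   [<>-rule on 2: fresh world 1, 0R1]
8. ~q & p, 1   [~<>-rule on 3 via 0R1]
9. ~q, 1   [&-rule on 8]
10. p, 1   [&-rule on 8]
11. ~(~q & p), 2   [<>-rule on 7: fresh world 2, 1R2]
12. ~q & p, 2   [~<>-rule on 3 via 0R2]
13. ~q, 2   [&-rule on 12]
14. p, 2   [&-rule on 12]
15. ~p, 2   [~&-rule on 11 (branches; this branch)]
Accessibility: 0R0, 0R1, 0R2, 1R1, 1R2, 2R2
Branch closes: p and ~p both at 2.
Every branch of the negation's tableau closes; the branch above is one of them.

Yes, valid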